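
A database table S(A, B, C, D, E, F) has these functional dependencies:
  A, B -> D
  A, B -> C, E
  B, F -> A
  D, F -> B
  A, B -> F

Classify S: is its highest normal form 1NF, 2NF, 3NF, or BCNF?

Candidate keys: {A, B}, {B, F}, {D, F}. Prime attributes: {A, B, D, F}.
Each dependency's left side is a superkey — BCNF holds.

BCNF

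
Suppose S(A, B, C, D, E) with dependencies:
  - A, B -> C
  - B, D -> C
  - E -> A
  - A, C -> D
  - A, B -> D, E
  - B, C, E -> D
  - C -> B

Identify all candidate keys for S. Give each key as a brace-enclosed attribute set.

{A, B} is a candidate key since {A, B}⁺ = {A, B, C, D, E} covers every attribute.
{A, C} is a candidate key since {A, C}⁺ = {A, B, C, D, E} covers every attribute.
{B, E} is a candidate key since {B, E}⁺ = {A, B, C, D, E} covers every attribute.
{C, E} is a candidate key since {C, E}⁺ = {A, B, C, D, E} covers every attribute.
These are minimal and exhaustive — every other superkey contains one of them.

{A, B}, {A, C}, {B, E}, {C, E}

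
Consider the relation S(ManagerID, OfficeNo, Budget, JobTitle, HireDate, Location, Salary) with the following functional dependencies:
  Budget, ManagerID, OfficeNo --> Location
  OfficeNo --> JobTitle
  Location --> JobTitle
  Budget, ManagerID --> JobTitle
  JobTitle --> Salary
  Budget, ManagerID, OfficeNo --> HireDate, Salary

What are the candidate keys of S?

{Budget, ManagerID, OfficeNo}

Attributes never on any right-hand side: {Budget, ManagerID, OfficeNo} — every candidate key must contain all of them.
Closure of {Budget, ManagerID, OfficeNo} is {Budget, HireDate, JobTitle, Location, ManagerID, OfficeNo, Salary}, the whole schema; {Budget, ManagerID, OfficeNo} is a candidate key.
No smaller or unrelated set reaches every attribute, so there are no other keys.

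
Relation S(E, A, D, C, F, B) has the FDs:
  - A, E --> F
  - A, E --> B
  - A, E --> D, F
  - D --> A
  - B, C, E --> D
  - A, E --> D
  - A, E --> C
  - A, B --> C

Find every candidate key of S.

{A, E}, {B, C, E}, {D, E}

Attributes never on any right-hand side: {E} — every candidate key must contain it.
{A, E} is a candidate key since {A, E}⁺ = {A, B, C, D, E, F} covers every attribute.
{D, E} is a candidate key since {D, E}⁺ = {A, B, C, D, E, F} covers every attribute.
{B, C, E} is a candidate key since {B, C, E}⁺ = {A, B, C, D, E, F} covers every attribute.
No proper subset of any of these is a key, and no other minimal superkey exists.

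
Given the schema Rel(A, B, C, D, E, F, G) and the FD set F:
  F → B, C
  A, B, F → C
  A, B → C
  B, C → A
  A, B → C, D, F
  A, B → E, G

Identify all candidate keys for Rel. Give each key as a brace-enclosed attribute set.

{A, B}, {B, C}, {F}

{F}⁺ = {A, B, C, D, E, F, G}, which is every attribute, so {F} is a candidate key.
{A, B}⁺ = {A, B, C, D, E, F, G}, which is every attribute, so {A, B} is a candidate key.
{B, C}⁺ = {A, B, C, D, E, F, G}, which is every attribute, so {B, C} is a candidate key.
These are minimal and exhaustive — every other superkey contains one of them.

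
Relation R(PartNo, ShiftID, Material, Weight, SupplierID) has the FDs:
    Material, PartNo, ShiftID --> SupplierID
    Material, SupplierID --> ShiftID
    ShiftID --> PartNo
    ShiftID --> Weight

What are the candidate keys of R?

{Material, ShiftID}, {Material, SupplierID}

No FD produces {Material}, so it must be in every candidate key.
Closure of {Material, ShiftID} is {Material, PartNo, ShiftID, SupplierID, Weight}, the whole schema; {Material, ShiftID} is a candidate key.
Closure of {Material, SupplierID} is {Material, PartNo, ShiftID, SupplierID, Weight}, the whole schema; {Material, SupplierID} is a candidate key.
Any other superkey properly contains one of these, so there are no further candidate keys.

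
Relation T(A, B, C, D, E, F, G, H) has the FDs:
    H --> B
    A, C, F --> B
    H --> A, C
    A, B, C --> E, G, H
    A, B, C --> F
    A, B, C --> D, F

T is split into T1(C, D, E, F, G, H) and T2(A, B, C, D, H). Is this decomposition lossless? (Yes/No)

Yes

The shared attributes are {C, D, H} and {C, D, H}⁺ = {A, B, C, D, E, F, G, H}.
Since T1 ⊆ {A, B, C, D, E, F, G, H}, the intersection is a superkey of T1; the decomposition is lossless.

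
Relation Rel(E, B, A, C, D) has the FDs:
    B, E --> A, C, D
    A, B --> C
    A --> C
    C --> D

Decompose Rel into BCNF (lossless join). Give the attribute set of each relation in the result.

Candidate key of the original relation: {B, E}.
In {A, B, C, D, E}, {A, B} is not a superkey ({A, B}⁺ restricted to this set is {A, B, C, D}), so split on A, B --> C, D into {A, B, C, D} and {A, B, E}.
In {A, B, C, D}, {A} is not a superkey ({A}⁺ restricted to this set is {A, C, D}), so split on A --> C, D into {A, C, D} and {A, B}.
In {A, C, D}, {C} is not a superkey ({C}⁺ restricted to this set is {C, D}), so split on C --> D into {C, D} and {A, C}.
{C, D}: every determinant is a superkey — BCNF.
{A, C}: every determinant is a superkey — BCNF.
{A, B}: every determinant is a superkey — BCNF.
{A, B, E}: every determinant is a superkey — BCNF.

{A, B, E}; {A, C}; {C, D}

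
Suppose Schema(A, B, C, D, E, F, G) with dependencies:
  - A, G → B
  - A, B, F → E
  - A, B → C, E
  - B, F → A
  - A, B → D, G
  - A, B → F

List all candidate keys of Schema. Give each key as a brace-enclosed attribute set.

{A, B}, {A, G}, {B, F}

Closure of {A, B} is {A, B, C, D, E, F, G}, the whole schema; {A, B} is a candidate key.
Closure of {A, G} is {A, B, C, D, E, F, G}, the whole schema; {A, G} is a candidate key.
Closure of {B, F} is {A, B, C, D, E, F, G}, the whole schema; {B, F} is a candidate key.
These are minimal and exhaustive — every other superkey contains one of them.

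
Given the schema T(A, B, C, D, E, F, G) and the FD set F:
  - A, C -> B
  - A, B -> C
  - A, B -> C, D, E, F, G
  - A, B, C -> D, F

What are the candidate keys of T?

{A} never appears on the right of any FD, so every key must include it.
Closure of {A, B} is {A, B, C, D, E, F, G}, the whole schema; {A, B} is a candidate key.
Closure of {A, C} is {A, B, C, D, E, F, G}, the whole schema; {A, C} is a candidate key.
No proper subset of any of these is a key, and no other minimal superkey exists.

{A, B}, {A, C}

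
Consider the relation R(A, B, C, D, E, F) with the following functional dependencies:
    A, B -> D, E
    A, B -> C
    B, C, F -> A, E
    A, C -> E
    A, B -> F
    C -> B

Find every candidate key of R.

{A, B}, {A, C}, {C, F}

{A, B} is a candidate key since {A, B}⁺ = {A, B, C, D, E, F} covers every attribute.
{A, C} is a candidate key since {A, C}⁺ = {A, B, C, D, E, F} covers every attribute.
{C, F} is a candidate key since {C, F}⁺ = {A, B, C, D, E, F} covers every attribute.
No proper subset of any of these is a key, and no other minimal superkey exists.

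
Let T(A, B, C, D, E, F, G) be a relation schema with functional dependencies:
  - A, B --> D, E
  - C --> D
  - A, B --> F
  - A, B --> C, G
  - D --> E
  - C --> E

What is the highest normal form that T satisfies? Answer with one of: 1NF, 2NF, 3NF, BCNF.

2NF

Candidate key: {A, B}. Prime attributes: {A, B}.
C --> D: {C}⁺ = {C, D, E}, which is not all of the attributes, so the left side is not a superkey — BCNF is violated.
Because {D} is non-prime and the left side of C --> D is not a superkey, the relation is not in 3NF.
No non-prime attribute depends on a proper subset of any candidate key, so 2NF holds.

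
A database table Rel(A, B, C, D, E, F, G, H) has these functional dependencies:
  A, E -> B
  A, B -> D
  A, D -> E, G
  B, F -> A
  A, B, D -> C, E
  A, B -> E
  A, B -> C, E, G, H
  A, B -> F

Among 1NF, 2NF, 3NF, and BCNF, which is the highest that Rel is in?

BCNF

Candidate keys: {A, B}, {A, D}, {A, E}, {B, F}. Prime attributes: {A, B, D, E, F}.
Each dependency's left side is a superkey — BCNF holds.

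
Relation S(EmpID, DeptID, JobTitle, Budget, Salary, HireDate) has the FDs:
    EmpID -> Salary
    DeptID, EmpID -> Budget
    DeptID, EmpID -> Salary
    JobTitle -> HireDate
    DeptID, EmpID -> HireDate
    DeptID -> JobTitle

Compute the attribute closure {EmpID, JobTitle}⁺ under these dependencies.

{EmpID, HireDate, JobTitle, Salary}

Start with {EmpID, JobTitle}.
EmpID -> Salary applies; add {Salary} → now {EmpID, JobTitle, Salary}.
JobTitle -> HireDate applies; add {HireDate} → now {EmpID, HireDate, JobTitle, Salary}.
No further FD applies.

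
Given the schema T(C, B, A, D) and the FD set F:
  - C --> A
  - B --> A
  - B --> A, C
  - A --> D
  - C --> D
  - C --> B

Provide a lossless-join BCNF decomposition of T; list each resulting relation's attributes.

{A, B, C}; {A, D}

Candidate keys of the original relation: {B}, {C}.
In {A, B, C, D}, {A} is not a superkey ({A}⁺ restricted to this set is {A, D}), so split on A --> D into {A, D} and {A, B, C}.
{A, D} has no BCNF violation.
{A, B, C} has no BCNF violation.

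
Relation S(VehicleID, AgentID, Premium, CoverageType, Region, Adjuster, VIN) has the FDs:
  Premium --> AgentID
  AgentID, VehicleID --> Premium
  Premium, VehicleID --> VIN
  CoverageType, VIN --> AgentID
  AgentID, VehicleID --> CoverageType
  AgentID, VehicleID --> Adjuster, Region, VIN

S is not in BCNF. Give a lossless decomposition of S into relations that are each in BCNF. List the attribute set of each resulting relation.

{Adjuster, CoverageType, Premium, Region, VIN, VehicleID}; {AgentID, Premium}

Candidate keys of the original relation: {AgentID, VehicleID}, {CoverageType, VIN, VehicleID}, {Premium, VehicleID}.
In {Adjuster, AgentID, CoverageType, Premium, Region, VIN, VehicleID}, {Premium} is not a superkey ({Premium}⁺ restricted to this set is {AgentID, Premium}), so split on Premium --> AgentID into {AgentID, Premium} and {Adjuster, CoverageType, Premium, Region, VIN, VehicleID}.
{AgentID, Premium} has no BCNF violation.
{Adjuster, CoverageType, Premium, Region, VIN, VehicleID} has no BCNF violation.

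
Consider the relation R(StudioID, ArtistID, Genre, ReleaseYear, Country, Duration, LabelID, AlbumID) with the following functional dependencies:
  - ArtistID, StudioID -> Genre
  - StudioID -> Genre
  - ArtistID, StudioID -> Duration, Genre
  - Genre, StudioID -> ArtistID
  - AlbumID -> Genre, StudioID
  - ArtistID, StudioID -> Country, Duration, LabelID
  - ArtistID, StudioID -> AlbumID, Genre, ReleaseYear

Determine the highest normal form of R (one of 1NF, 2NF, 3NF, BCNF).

Candidate keys: {AlbumID}, {StudioID}. Prime attributes: {AlbumID, StudioID}.
Every FD has a superkey on the left, so the relation is in BCNF.

BCNF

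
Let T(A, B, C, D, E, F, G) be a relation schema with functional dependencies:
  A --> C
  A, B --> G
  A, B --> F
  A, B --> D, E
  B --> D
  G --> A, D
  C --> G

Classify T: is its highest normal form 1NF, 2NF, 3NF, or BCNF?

Candidate keys: {A, B}, {B, C}, {B, G}. Prime attributes: {A, B, C, G}.
A --> C: {A}⁺ = {A, C, D, G}, which is not all of the attributes, so the left side is not a superkey — BCNF is violated.
Because {D} is non-prime and the left side of B --> D is not a superkey, the relation is not in 3NF.
{A} is a proper subset of the key {A, B}, and {A}⁺ contains the non-prime attribute {D} — a partial dependency, so 2NF is violated.

1NF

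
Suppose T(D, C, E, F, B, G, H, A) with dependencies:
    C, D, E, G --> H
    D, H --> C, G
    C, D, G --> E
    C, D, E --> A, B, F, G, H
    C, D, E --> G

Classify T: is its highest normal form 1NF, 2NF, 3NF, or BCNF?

Candidate keys: {C, D, E}, {C, D, G}, {D, H}. Prime attributes: {C, D, E, G, H}.
Each dependency's left side is a superkey — BCNF holds.

BCNF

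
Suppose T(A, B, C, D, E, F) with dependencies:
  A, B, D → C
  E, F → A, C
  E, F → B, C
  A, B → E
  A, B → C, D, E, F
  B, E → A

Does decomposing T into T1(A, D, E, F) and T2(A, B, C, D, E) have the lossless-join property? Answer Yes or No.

No

Common attributes: {A, D, E}; their closure is {A, D, E}.
The closure covers neither T1 nor T2 entirely; the join is not lossless.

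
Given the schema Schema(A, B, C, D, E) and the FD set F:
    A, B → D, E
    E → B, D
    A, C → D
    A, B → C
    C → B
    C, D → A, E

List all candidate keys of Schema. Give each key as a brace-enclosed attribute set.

Closure of {A, B} is {A, B, C, D, E}, the whole schema; {A, B} is a candidate key.
Closure of {A, C} is {A, B, C, D, E}, the whole schema; {A, C} is a candidate key.
Closure of {A, E} is {A, B, C, D, E}, the whole schema; {A, E} is a candidate key.
Closure of {C, D} is {A, B, C, D, E}, the whole schema; {C, D} is a candidate key.
Closure of {C, E} is {A, B, C, D, E}, the whole schema; {C, E} is a candidate key.
These are minimal and exhaustive — every other superkey contains one of them.

{A, B}, {A, C}, {A, E}, {C, D}, {C, E}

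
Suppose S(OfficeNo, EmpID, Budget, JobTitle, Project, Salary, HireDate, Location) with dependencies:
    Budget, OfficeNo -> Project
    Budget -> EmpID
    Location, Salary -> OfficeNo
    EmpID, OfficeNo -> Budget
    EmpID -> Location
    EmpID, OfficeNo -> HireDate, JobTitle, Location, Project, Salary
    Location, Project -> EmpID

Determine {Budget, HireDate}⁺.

{Budget, EmpID, HireDate, Location}

Start with {Budget, HireDate}.
Budget -> EmpID applies; add {EmpID} → now {Budget, EmpID, HireDate}.
EmpID -> Location applies; add {Location} → now {Budget, EmpID, HireDate, Location}.
No further FD applies.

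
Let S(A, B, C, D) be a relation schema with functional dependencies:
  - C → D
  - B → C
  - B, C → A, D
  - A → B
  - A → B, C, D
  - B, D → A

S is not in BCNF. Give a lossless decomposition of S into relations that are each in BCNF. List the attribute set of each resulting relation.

Candidate keys of the original relation: {A}, {B}.
{A, B, C, D}: {C} determines {C, D} here but is not a superkey — split on C → D, giving {C, D} and {A, B, C}.
{C, D} has no BCNF violation.
{A, B, C} has no BCNF violation.

{A, B, C}; {C, D}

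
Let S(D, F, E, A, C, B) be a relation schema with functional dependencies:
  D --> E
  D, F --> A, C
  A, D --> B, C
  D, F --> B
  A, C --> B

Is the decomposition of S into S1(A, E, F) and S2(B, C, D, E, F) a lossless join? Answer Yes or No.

The shared attributes are {E, F} and {E, F}⁺ = {E, F}.
S1 ⊄ {E, F} and S2 ⊄ {E, F}, so the split is lossy.

No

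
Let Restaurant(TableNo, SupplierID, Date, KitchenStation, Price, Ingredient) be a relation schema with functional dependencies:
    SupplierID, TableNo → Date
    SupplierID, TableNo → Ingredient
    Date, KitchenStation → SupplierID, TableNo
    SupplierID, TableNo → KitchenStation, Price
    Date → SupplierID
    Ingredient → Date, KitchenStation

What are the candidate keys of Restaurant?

{Ingredient}⁺ = {Date, Ingredient, KitchenStation, Price, SupplierID, TableNo} — all of the relation — so {Ingredient} is a candidate key.
{Date, KitchenStation}⁺ = {Date, Ingredient, KitchenStation, Price, SupplierID, TableNo} — all of the relation — so {Date, KitchenStation} is a candidate key.
{Date, TableNo}⁺ = {Date, Ingredient, KitchenStation, Price, SupplierID, TableNo} — all of the relation — so {Date, TableNo} is a candidate key.
{SupplierID, TableNo}⁺ = {Date, Ingredient, KitchenStation, Price, SupplierID, TableNo} — all of the relation — so {SupplierID, TableNo} is a candidate key.
No proper subset of any of these is a key, and no other minimal superkey exists.

{Date, KitchenStation}, {Date, TableNo}, {Ingredient}, {SupplierID, TableNo}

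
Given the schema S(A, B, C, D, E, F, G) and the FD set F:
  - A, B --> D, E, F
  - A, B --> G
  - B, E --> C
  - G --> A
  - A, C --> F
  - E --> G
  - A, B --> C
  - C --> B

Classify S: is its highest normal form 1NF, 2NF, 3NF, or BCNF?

Candidate keys: {A, B}, {A, C}, {B, E}, {B, G}, {C, E}, {C, G}. Prime attributes: {A, B, C, E, G}.
G --> A breaks BCNF: {G}⁺ = {A, G}, so {G} is not a superkey.
But every attribute on its right side ({A}) is prime, and the same holds for every other non-superkey FD, so 3NF still holds.

3NF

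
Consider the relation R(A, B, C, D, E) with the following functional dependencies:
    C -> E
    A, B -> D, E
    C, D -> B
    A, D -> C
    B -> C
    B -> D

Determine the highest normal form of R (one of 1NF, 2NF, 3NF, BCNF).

Candidate keys: {A, B}, {A, D}. Prime attributes: {A, B, D}.
C -> E: {C}⁺ = {C, E}, which is not all of the attributes, so the left side is not a superkey — BCNF is violated.
Because {E} is non-prime and the left side of C -> E is not a superkey, the relation is not in 3NF.
{B} is a proper subset of the key {A, B}, and {B}⁺ contains the non-prime attributes {C, E} — a partial dependency, so 2NF is violated.

1NF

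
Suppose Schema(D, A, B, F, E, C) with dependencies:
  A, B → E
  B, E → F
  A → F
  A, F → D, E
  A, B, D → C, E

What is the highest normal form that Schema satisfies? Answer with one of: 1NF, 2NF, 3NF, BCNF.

Candidate key: {A, B}. Prime attributes: {A, B}.
B, E → F breaks BCNF: {B, E}⁺ = {B, E, F}, so {B, E} is not a superkey.
B, E → F determines the non-prime attribute {F} from a non-superkey — 3NF is violated.
The proper key subset {A} of {A, B} determines non-prime {D, E, F}, so the relation is not even in 2NF.

1NF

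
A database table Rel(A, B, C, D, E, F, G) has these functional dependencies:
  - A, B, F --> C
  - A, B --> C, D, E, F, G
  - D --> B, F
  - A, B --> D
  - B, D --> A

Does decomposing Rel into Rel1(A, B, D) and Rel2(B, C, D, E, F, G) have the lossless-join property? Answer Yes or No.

Yes

Rel1 ∩ Rel2 = {B, D}; its closure under F is {A, B, C, D, E, F, G}.
This includes all of Rel1, so the common attributes are a superkey of Rel1 — the join is lossless.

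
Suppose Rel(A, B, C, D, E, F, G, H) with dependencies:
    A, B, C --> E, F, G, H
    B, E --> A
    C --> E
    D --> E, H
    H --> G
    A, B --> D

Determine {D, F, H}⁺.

Start with {D, F, H}.
D --> E, H applies; add {E} → now {D, E, F, H}.
H --> G applies; add {G} → now {D, E, F, G, H}.
No further FD applies.

{D, E, F, G, H}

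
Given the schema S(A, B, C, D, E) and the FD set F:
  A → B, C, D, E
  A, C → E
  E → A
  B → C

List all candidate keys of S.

{A}, {E}

{A} is a candidate key since {A}⁺ = {A, B, C, D, E} covers every attribute.
{E} is a candidate key since {E}⁺ = {A, B, C, D, E} covers every attribute.
Any other superkey properly contains one of these, so there are no further candidate keys.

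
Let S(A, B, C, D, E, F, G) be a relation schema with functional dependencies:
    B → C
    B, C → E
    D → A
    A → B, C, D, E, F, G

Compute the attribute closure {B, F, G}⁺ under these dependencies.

Start with {B, F, G}.
B → C applies; add {C} → now {B, C, F, G}.
B, C → E applies; add {E} → now {B, C, E, F, G}.
No further FD applies.

{B, C, E, F, G}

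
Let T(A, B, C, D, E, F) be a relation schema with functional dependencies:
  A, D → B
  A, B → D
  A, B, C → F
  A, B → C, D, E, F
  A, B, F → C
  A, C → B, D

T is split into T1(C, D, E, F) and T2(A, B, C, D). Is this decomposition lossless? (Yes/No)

Common attributes: {C, D}; their closure is {C, D}.
T1 ⊄ {C, D} and T2 ⊄ {C, D}, so the split is lossy.

No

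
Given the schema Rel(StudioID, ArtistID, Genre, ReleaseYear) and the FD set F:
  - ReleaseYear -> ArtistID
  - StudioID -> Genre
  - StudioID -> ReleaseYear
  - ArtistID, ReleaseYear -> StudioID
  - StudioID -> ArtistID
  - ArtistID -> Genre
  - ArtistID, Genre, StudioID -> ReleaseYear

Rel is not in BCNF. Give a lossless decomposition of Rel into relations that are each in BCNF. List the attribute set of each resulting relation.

Candidate keys of the original relation: {ReleaseYear}, {StudioID}.
{ArtistID, Genre, ReleaseYear, StudioID}: {ArtistID} determines {ArtistID, Genre} here but is not a superkey — split on ArtistID -> Genre, giving {ArtistID, Genre} and {ArtistID, ReleaseYear, StudioID}.
{ArtistID, Genre} is in BCNF.
{ArtistID, ReleaseYear, StudioID} is in BCNF.

{ArtistID, Genre}; {ArtistID, ReleaseYear, StudioID}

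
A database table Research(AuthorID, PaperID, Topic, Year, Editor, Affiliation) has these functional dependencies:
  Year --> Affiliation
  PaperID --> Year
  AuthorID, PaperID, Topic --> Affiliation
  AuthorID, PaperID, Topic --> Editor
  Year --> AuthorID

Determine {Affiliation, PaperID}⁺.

{Affiliation, AuthorID, PaperID, Year}

Start with {Affiliation, PaperID}.
PaperID --> Year applies; add {Year} → now {Affiliation, PaperID, Year}.
Year --> AuthorID applies; add {AuthorID} → now {Affiliation, AuthorID, PaperID, Year}.
No further FD applies.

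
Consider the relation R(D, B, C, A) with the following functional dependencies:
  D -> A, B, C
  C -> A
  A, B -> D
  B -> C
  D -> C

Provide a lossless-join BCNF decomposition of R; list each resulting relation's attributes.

{A, C}; {B, C, D}

Candidate keys of the original relation: {B}, {D}.
In {A, B, C, D}, {C} is not a superkey ({C}⁺ restricted to this set is {A, C}), so split on C -> A into {A, C} and {B, C, D}.
{A, C} is in BCNF.
{B, C, D} is in BCNF.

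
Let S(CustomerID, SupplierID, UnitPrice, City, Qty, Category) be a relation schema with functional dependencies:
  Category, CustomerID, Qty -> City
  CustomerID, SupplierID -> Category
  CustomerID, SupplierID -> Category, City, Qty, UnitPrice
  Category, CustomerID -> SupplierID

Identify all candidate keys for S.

{CustomerID} never appears on the right of any FD, so every key must include it.
{Category, CustomerID} is a candidate key since {Category, CustomerID}⁺ = {Category, City, CustomerID, Qty, SupplierID, UnitPrice} covers every attribute.
{CustomerID, SupplierID} is a candidate key since {CustomerID, SupplierID}⁺ = {Category, City, CustomerID, Qty, SupplierID, UnitPrice} covers every attribute.
These are minimal and exhaustive — every other superkey contains one of them.

{Category, CustomerID}, {CustomerID, SupplierID}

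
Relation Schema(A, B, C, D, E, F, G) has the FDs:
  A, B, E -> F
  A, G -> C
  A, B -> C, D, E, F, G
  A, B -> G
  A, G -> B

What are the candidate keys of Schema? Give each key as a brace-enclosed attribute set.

{A, B}, {A, G}

Attributes never on any right-hand side: {A} — every candidate key must contain it.
{A, B} is a candidate key since {A, B}⁺ = {A, B, C, D, E, F, G} covers every attribute.
{A, G} is a candidate key since {A, G}⁺ = {A, B, C, D, E, F, G} covers every attribute.
Any other superkey properly contains one of these, so there are no further candidate keys.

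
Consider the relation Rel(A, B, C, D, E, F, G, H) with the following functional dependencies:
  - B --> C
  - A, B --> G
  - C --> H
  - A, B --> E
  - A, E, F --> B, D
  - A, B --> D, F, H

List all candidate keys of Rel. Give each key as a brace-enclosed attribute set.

{A} never appears on the right of any FD, so every key must include it.
{A, B} is a candidate key since {A, B}⁺ = {A, B, C, D, E, F, G, H} covers every attribute.
{A, E, F} is a candidate key since {A, E, F}⁺ = {A, B, C, D, E, F, G, H} covers every attribute.
Any other superkey properly contains one of these, so there are no further candidate keys.

{A, B}, {A, E, F}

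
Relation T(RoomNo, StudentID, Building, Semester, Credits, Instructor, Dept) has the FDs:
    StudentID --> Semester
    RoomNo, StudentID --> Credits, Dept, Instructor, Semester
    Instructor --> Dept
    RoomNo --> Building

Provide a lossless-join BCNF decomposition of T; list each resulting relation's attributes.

{Building, RoomNo}; {Credits, Instructor, RoomNo, StudentID}; {Dept, Instructor}; {Semester, StudentID}

Candidate key of the original relation: {RoomNo, StudentID}.
{Building, Credits, Dept, Instructor, RoomNo, Semester, StudentID}: {StudentID} determines {Semester, StudentID} here but is not a superkey — split on StudentID --> Semester, giving {Semester, StudentID} and {Building, Credits, Dept, Instructor, RoomNo, StudentID}.
{Semester, StudentID} is in BCNF.
{Building, Credits, Dept, Instructor, RoomNo, StudentID}: {Instructor} determines {Dept, Instructor} here but is not a superkey — split on Instructor --> Dept, giving {Dept, Instructor} and {Building, Credits, Instructor, RoomNo, StudentID}.
{Dept, Instructor} is in BCNF.
{Building, Credits, Instructor, RoomNo, StudentID}: {RoomNo} determines {Building, RoomNo} here but is not a superkey — split on RoomNo --> Building, giving {Building, RoomNo} and {Credits, Instructor, RoomNo, StudentID}.
{Building, RoomNo} is in BCNF.
{Credits, Instructor, RoomNo, StudentID} is in BCNF.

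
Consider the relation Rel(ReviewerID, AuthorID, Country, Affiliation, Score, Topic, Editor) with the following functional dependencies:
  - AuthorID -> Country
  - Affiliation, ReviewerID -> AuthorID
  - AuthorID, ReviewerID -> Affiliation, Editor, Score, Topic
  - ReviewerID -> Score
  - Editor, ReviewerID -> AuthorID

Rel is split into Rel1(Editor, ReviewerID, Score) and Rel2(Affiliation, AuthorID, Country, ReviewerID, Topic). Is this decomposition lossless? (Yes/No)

No

The shared attributes are {ReviewerID} and {ReviewerID}⁺ = {ReviewerID, Score}.
Neither Rel1 nor Rel2 is contained in that closure, so the decomposition is lossy.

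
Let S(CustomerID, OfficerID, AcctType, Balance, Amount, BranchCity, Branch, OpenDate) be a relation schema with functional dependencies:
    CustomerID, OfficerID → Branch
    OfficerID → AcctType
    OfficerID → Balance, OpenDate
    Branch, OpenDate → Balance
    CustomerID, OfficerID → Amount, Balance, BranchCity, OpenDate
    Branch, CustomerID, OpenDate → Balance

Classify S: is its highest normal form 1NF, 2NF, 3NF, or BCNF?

Candidate key: {CustomerID, OfficerID}. Prime attributes: {CustomerID, OfficerID}.
For OfficerID → AcctType we have {OfficerID}⁺ = {AcctType, Balance, OfficerID, OpenDate}; {OfficerID} is not a superkey, so BCNF fails.
OfficerID → AcctType has non-prime {AcctType} on the right and a non-superkey on the left, so 3NF fails.
The proper key subset {OfficerID} of {CustomerID, OfficerID} determines non-prime {AcctType, Balance, OpenDate}, so the relation is not even in 2NF.

1NF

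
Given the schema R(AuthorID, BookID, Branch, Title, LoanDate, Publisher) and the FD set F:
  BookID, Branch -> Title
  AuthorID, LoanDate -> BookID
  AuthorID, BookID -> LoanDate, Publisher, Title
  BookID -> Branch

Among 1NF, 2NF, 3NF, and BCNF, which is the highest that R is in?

1NF

Candidate keys: {AuthorID, BookID}, {AuthorID, LoanDate}. Prime attributes: {AuthorID, BookID, LoanDate}.
BookID, Branch -> Title breaks BCNF: {BookID, Branch}⁺ = {BookID, Branch, Title}, so {BookID, Branch} is not a superkey.
BookID, Branch -> Title determines the non-prime attribute {Title} from a non-superkey — 3NF is violated.
The proper key subset {BookID} of {AuthorID, BookID} determines non-prime {Branch, Title}, so the relation is not even in 2NF.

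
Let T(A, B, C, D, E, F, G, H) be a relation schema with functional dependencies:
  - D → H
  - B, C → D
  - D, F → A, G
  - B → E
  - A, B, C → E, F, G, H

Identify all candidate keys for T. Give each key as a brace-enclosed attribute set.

{A, B, C}, {B, C, F}

No FD produces {B, C}, so they must be in every candidate key.
{A, B, C} is a candidate key since {A, B, C}⁺ = {A, B, C, D, E, F, G, H} covers every attribute.
{B, C, F} is a candidate key since {B, C, F}⁺ = {A, B, C, D, E, F, G, H} covers every attribute.
No proper subset of any of these is a key, and no other minimal superkey exists.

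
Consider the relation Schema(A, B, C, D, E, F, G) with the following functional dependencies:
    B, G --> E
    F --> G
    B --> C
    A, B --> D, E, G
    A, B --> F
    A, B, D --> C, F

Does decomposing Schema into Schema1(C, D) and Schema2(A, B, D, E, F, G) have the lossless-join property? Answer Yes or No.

Schema1 ∩ Schema2 = {D}; its closure under F is {D}.
Neither Schema1 nor Schema2 is contained in that closure, so the decomposition is lossy.

No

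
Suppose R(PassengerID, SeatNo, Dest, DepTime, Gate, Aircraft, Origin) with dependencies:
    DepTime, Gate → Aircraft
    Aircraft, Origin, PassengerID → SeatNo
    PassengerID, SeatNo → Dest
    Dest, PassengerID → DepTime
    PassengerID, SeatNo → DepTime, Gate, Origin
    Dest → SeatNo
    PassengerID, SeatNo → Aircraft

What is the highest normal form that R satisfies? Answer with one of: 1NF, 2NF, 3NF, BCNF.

Candidate keys: {Aircraft, Origin, PassengerID}, {DepTime, Gate, Origin, PassengerID}, {Dest, PassengerID}, {PassengerID, SeatNo}. Prime attributes: {Aircraft, DepTime, Dest, Gate, Origin, PassengerID, SeatNo}.
DepTime, Gate → Aircraft breaks BCNF: {DepTime, Gate}⁺ = {Aircraft, DepTime, Gate}, so {DepTime, Gate} is not a superkey.
But every attribute on its right side ({Aircraft}) is prime, and the same holds for every other non-superkey FD, so 3NF still holds.

3NF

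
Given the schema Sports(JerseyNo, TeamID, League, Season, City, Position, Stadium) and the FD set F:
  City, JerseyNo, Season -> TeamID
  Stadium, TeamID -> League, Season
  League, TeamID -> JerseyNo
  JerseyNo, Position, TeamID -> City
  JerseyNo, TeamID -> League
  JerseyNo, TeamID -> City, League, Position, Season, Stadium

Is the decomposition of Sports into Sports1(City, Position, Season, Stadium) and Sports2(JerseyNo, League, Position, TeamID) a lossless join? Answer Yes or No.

No

Sports1 ∩ Sports2 = {Position}; its closure under F is {Position}.
Neither Sports1 nor Sports2 is contained in that closure, so the decomposition is lossy.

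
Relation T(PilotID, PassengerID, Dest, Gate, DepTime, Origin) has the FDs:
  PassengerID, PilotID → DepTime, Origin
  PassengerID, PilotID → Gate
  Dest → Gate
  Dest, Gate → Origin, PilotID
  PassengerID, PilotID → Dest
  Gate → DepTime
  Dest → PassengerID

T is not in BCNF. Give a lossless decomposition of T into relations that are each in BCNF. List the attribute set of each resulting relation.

{DepTime, Gate}; {Dest, Gate, Origin, PassengerID, PilotID}

Candidate keys of the original relation: {Dest}, {PassengerID, PilotID}.
Within {DepTime, Dest, Gate, Origin, PassengerID, PilotID}: {Gate}⁺ ∩ {DepTime, Dest, Gate, Origin, PassengerID, PilotID} = {DepTime, Gate}, not the whole set, so Gate → DepTime violates BCNF; decompose into {DepTime, Gate} and {Dest, Gate, Origin, PassengerID, PilotID}.
{DepTime, Gate} has no BCNF violation.
{Dest, Gate, Origin, PassengerID, PilotID} has no BCNF violation.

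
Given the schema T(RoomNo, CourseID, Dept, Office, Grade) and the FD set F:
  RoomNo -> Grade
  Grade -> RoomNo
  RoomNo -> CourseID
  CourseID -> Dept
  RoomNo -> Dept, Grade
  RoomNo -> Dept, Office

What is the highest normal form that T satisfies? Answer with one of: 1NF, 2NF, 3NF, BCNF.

2NF

Candidate keys: {Grade}, {RoomNo}. Prime attributes: {Grade, RoomNo}.
CourseID -> Dept: {CourseID}⁺ = {CourseID, Dept}, which is not all of the attributes, so the left side is not a superkey — BCNF is violated.
Because {Dept} is non-prime and the left side of CourseID -> Dept is not a superkey, the relation is not in 3NF.
All keys have size 1, which rules out partial dependencies — 2NF is satisfied.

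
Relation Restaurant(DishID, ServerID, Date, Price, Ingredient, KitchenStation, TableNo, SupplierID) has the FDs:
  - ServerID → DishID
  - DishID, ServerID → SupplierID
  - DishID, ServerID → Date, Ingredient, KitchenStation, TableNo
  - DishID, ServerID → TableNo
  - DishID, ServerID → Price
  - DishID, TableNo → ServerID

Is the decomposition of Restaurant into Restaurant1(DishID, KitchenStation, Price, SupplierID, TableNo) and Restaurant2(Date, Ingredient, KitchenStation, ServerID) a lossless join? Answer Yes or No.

Common attributes: {KitchenStation}; their closure is {KitchenStation}.
Restaurant1 ⊄ {KitchenStation} and Restaurant2 ⊄ {KitchenStation}, so the split is lossy.

No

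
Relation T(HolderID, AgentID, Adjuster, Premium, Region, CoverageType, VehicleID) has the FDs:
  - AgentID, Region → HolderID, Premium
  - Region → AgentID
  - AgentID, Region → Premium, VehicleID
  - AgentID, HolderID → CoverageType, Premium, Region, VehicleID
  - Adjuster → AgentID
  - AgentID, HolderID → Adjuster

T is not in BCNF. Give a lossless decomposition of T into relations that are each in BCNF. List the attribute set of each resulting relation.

{Adjuster, AgentID}; {Adjuster, CoverageType, HolderID, Premium, Region, VehicleID}

Candidate keys of the original relation: {Adjuster, HolderID}, {AgentID, HolderID}, {Region}.
Within {Adjuster, AgentID, CoverageType, HolderID, Premium, Region, VehicleID}: {Adjuster}⁺ ∩ {Adjuster, AgentID, CoverageType, HolderID, Premium, Region, VehicleID} = {Adjuster, AgentID}, not the whole set, so Adjuster → AgentID violates BCNF; decompose into {Adjuster, AgentID} and {Adjuster, CoverageType, HolderID, Premium, Region, VehicleID}.
{Adjuster, AgentID} has no BCNF violation.
{Adjuster, CoverageType, HolderID, Premium, Region, VehicleID} has no BCNF violation.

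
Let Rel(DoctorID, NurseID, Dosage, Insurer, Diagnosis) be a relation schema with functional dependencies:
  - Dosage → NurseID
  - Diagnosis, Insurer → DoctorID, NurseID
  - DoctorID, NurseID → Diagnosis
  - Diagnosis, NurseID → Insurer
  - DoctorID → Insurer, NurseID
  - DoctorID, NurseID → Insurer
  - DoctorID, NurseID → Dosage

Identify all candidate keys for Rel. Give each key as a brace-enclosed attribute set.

{Diagnosis, Dosage}, {Diagnosis, Insurer}, {Diagnosis, NurseID}, {DoctorID}

{DoctorID} is a candidate key since {DoctorID}⁺ = {Diagnosis, DoctorID, Dosage, Insurer, NurseID} covers every attribute.
{Diagnosis, Dosage} is a candidate key since {Diagnosis, Dosage}⁺ = {Diagnosis, DoctorID, Dosage, Insurer, NurseID} covers every attribute.
{Diagnosis, Insurer} is a candidate key since {Diagnosis, Insurer}⁺ = {Diagnosis, DoctorID, Dosage, Insurer, NurseID} covers every attribute.
{Diagnosis, NurseID} is a candidate key since {Diagnosis, NurseID}⁺ = {Diagnosis, DoctorID, Dosage, Insurer, NurseID} covers every attribute.
Any other superkey properly contains one of these, so there are no further candidate keys.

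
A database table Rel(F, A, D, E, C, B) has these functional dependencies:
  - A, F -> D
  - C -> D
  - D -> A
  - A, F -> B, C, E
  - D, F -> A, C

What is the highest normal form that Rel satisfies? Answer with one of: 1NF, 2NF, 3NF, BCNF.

3NF

Candidate keys: {A, F}, {C, F}, {D, F}. Prime attributes: {A, C, D, F}.
C -> D breaks BCNF: {C}⁺ = {A, C, D}, so {C} is not a superkey.
But every attribute on its right side ({D}) is prime, and the same holds for every other non-superkey FD, so 3NF still holds.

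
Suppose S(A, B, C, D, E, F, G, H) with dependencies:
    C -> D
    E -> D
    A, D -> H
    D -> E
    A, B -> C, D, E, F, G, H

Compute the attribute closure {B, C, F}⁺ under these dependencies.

{B, C, D, E, F}

Start with {B, C, F}.
C -> D applies; add {D} → now {B, C, D, F}.
D -> E applies; add {E} → now {B, C, D, E, F}.
No further FD applies.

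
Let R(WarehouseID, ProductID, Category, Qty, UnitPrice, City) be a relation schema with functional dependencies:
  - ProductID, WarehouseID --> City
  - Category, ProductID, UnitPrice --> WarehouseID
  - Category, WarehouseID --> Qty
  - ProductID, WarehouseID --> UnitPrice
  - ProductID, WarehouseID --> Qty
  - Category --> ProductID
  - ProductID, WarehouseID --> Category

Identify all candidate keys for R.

{Category, UnitPrice} is a candidate key since {Category, UnitPrice}⁺ = {Category, City, ProductID, Qty, UnitPrice, WarehouseID} covers every attribute.
{Category, WarehouseID} is a candidate key since {Category, WarehouseID}⁺ = {Category, City, ProductID, Qty, UnitPrice, WarehouseID} covers every attribute.
{ProductID, WarehouseID} is a candidate key since {ProductID, WarehouseID}⁺ = {Category, City, ProductID, Qty, UnitPrice, WarehouseID} covers every attribute.
No proper subset of any of these is a key, and no other minimal superkey exists.

{Category, UnitPrice}, {Category, WarehouseID}, {ProductID, WarehouseID}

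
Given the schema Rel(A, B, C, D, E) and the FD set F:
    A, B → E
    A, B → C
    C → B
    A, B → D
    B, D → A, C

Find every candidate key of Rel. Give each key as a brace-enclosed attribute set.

{A, B} is a candidate key since {A, B}⁺ = {A, B, C, D, E} covers every attribute.
{A, C} is a candidate key since {A, C}⁺ = {A, B, C, D, E} covers every attribute.
{B, D} is a candidate key since {B, D}⁺ = {A, B, C, D, E} covers every attribute.
{C, D} is a candidate key since {C, D}⁺ = {A, B, C, D, E} covers every attribute.
These are minimal and exhaustive — every other superkey contains one of them.

{A, B}, {A, C}, {B, D}, {C, D}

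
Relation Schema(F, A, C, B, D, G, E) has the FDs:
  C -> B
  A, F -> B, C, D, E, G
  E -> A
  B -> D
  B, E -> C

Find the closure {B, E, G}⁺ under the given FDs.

{A, B, C, D, E, G}

Start with {B, E, G}.
E -> A applies; add {A} → now {A, B, E, G}.
B -> D applies; add {D} → now {A, B, D, E, G}.
B, E -> C applies; add {C} → now {A, B, C, D, E, G}.
No further FD applies.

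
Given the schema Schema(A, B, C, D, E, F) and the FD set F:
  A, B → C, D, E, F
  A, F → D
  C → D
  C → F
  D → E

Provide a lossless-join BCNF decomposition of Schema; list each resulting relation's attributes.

{A, B, C}; {A, D, F}; {C, F}; {D, E}

Candidate key of the original relation: {A, B}.
In {A, B, C, D, E, F}, {A, F} is not a superkey ({A, F}⁺ restricted to this set is {A, D, E, F}), so split on A, F → D, E into {A, D, E, F} and {A, B, C, F}.
In {A, D, E, F}, {D} is not a superkey ({D}⁺ restricted to this set is {D, E}), so split on D → E into {D, E} and {A, D, F}.
{D, E} is in BCNF.
{A, D, F} is in BCNF.
In {A, B, C, F}, {C} is not a superkey ({C}⁺ restricted to this set is {C, F}), so split on C → F into {C, F} and {A, B, C}.
{C, F} is in BCNF.
{A, B, C} is in BCNF.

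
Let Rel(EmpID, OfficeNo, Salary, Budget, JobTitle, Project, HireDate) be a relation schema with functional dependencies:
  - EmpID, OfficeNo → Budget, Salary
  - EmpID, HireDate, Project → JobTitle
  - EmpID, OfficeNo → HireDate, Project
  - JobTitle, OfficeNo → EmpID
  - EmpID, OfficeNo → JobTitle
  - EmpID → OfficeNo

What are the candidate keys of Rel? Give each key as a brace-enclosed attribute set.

{EmpID}, {JobTitle, OfficeNo}

{EmpID} is a candidate key since {EmpID}⁺ = {Budget, EmpID, HireDate, JobTitle, OfficeNo, Project, Salary} covers every attribute.
{JobTitle, OfficeNo} is a candidate key since {JobTitle, OfficeNo}⁺ = {Budget, EmpID, HireDate, JobTitle, OfficeNo, Project, Salary} covers every attribute.
Any other superkey properly contains one of these, so there are no further candidate keys.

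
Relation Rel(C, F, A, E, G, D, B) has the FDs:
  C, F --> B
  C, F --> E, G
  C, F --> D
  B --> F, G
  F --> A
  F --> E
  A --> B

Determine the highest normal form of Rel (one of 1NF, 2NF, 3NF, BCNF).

Candidate keys: {A, C}, {B, C}, {C, F}. Prime attributes: {A, B, C, F}.
B --> F, G: {B}⁺ = {A, B, E, F, G}, which is not all of the attributes, so the left side is not a superkey — BCNF is violated.
Because {G} is non-prime and the left side of B --> F, G is not a superkey, the relation is not in 3NF.
The proper key subset {A} of {A, C} determines non-prime {E, G}, so the relation is not even in 2NF.

1NF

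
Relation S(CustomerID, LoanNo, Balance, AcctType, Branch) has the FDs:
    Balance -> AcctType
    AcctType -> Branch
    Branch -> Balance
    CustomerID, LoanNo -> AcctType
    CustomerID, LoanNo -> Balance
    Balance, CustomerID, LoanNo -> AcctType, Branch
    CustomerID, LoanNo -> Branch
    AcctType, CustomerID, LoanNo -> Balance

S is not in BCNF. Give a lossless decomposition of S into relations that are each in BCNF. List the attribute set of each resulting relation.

{AcctType, Balance, Branch}; {Balance, CustomerID, LoanNo}

Candidate key of the original relation: {CustomerID, LoanNo}.
In {AcctType, Balance, Branch, CustomerID, LoanNo}, {Balance} is not a superkey ({Balance}⁺ restricted to this set is {AcctType, Balance, Branch}), so split on Balance -> AcctType, Branch into {AcctType, Balance, Branch} and {Balance, CustomerID, LoanNo}.
{AcctType, Balance, Branch} has no BCNF violation.
{Balance, CustomerID, LoanNo} has no BCNF violation.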